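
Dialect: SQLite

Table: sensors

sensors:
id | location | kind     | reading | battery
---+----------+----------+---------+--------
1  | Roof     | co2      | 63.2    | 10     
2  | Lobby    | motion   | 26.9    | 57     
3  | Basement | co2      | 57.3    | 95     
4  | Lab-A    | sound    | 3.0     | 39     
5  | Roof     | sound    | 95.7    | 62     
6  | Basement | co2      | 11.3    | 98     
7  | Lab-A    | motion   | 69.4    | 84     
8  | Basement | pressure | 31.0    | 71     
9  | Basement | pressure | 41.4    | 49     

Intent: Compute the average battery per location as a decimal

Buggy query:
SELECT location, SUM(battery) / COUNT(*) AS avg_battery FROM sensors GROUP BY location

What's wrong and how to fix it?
Bug: Both operands are integers, so '/' performs integer division and truncates

Fix: Cast one side to REAL so the division keeps the fractional part

Corrected query:
SELECT location, SUM(battery) * 1.0 / COUNT(*) AS avg_battery FROM sensors GROUP BY location

Result:
location | avg_battery
---------+------------
Basement | 78.25      
Lab-A    | 61.5       
Lobby    | 57         
Roof     | 36         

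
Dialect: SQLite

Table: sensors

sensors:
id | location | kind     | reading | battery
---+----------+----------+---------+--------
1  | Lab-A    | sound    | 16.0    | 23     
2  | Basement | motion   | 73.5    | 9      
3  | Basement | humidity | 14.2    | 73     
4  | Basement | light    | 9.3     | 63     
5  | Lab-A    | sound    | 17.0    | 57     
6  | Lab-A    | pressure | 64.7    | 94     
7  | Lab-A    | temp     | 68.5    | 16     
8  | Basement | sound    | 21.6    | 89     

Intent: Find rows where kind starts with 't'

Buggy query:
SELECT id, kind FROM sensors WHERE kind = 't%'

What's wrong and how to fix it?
Bug: Wildcards only work with LIKE; '=' treats '%' as a literal character

Fix: Replace '=' with LIKE so 't%' is treated as a pattern

Corrected query:
SELECT id, kind FROM sensors WHERE kind LIKE 't%'

Result:
id | kind
---+-----
7  | temp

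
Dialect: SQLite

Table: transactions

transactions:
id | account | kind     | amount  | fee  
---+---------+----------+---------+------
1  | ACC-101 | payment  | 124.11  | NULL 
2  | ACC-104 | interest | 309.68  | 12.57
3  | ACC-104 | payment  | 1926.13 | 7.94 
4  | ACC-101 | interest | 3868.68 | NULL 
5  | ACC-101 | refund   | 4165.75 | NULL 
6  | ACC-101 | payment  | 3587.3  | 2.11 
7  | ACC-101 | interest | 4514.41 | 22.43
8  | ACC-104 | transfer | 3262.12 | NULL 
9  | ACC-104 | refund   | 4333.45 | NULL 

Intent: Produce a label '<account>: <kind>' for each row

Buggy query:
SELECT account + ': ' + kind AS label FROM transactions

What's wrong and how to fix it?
Bug: SQLite uses || for string concatenation; + coerces text to numbers (yielding 0)

Fix: Use the || operator for string concatenation

Corrected query:
SELECT account || ': ' || kind AS label FROM transactions

Result:
label            
-----------------
ACC-101: payment 
ACC-104: interest
ACC-104: payment 
ACC-101: interest
ACC-101: refund  
ACC-101: payment 
ACC-101: interest
ACC-104: transfer
ACC-104: refund  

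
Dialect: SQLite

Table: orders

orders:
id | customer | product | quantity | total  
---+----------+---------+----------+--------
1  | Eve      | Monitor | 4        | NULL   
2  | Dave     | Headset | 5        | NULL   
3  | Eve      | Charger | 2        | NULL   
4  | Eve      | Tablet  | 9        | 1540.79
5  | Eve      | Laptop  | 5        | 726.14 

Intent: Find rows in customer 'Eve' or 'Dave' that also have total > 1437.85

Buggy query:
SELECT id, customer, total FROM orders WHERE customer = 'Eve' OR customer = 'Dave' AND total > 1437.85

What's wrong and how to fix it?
Bug: Without parentheses, AND is evaluated before OR, so the total filter only applies to the 'Dave' branch

Fix: Add parentheses around the OR so the AND applies to both alternatives

Corrected query:
SELECT id, customer, total FROM orders WHERE (customer = 'Eve' OR customer = 'Dave') AND total > 1437.85

Result:
id | customer | total  
---+----------+--------
4  | Eve      | 1540.79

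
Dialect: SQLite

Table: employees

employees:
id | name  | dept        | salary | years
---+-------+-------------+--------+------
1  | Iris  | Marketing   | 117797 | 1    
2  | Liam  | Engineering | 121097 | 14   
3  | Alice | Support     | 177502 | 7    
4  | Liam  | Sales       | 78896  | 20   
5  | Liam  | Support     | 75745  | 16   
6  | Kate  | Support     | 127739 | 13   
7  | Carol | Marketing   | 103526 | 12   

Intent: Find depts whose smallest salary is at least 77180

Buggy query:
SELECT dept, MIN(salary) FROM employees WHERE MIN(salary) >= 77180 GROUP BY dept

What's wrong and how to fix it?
Bug: MIN() in WHERE is a misuse of aggregate

Fix: Use HAVING for the per-group MIN condition

Corrected query:
SELECT dept, MIN(salary) FROM employees GROUP BY dept HAVING MIN(salary) >= 77180

Result:
dept        | MIN(salary)
------------+------------
Engineering | 121097     
Marketing   | 103526     
Sales       | 78896      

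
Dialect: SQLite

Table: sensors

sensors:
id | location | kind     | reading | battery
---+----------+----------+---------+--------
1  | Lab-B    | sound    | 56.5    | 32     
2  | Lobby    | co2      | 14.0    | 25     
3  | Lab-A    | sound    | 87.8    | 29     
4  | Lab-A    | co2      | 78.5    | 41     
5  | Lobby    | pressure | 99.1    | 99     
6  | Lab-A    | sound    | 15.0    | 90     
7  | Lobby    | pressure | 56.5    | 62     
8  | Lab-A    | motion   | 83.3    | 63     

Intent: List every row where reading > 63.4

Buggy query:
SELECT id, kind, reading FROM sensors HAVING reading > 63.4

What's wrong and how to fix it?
Bug: HAVING filters the output of aggregation, but this query has no GROUP BY and no aggregate functions, so SQLite rejects it (HAVING clause on a non-aggregate query); the condition here is per row

Fix: Use WHERE for row-level filtering

Corrected query:
SELECT id, kind, reading FROM sensors WHERE reading > 63.4

Result:
id | kind     | reading
---+----------+--------
3  | sound    | 87.8   
4  | co2      | 78.5   
5  | pressure | 99.1   
8  | motion   | 83.3   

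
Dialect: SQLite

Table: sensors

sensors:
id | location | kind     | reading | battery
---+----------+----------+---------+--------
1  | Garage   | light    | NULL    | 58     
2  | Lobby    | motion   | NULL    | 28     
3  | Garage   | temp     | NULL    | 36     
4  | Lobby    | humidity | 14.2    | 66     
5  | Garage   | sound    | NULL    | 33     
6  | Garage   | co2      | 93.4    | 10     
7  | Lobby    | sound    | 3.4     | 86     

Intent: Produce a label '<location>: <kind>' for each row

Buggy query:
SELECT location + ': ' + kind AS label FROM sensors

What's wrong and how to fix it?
Bug: SQLite uses || for string concatenation; + coerces text to numbers (yielding 0)

Fix: Use the || operator for string concatenation

Corrected query:
SELECT location || ': ' || kind AS label FROM sensors

Result:
label          
---------------
Garage: light  
Lobby: motion  
Garage: temp   
Lobby: humidity
Garage: sound  
Garage: co2    
Lobby: sound   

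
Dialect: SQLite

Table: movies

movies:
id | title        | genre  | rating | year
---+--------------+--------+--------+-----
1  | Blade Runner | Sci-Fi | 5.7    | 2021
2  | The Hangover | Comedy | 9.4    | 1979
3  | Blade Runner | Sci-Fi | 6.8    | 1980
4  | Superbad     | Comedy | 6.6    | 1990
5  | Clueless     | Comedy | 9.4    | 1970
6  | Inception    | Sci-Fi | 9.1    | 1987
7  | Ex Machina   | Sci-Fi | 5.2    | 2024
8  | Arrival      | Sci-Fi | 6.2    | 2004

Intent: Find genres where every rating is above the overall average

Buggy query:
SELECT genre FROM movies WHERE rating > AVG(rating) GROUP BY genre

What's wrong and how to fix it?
Bug: AVG() is an aggregate; it can't sit directly in WHERE

Fix: Compute the overall average in a scalar subquery and compare each group's MIN against it in HAVING

Corrected query:
SELECT genre FROM movies GROUP BY genre HAVING MIN(rating) > (SELECT AVG(rating) FROM movies)

Result:
(no rows)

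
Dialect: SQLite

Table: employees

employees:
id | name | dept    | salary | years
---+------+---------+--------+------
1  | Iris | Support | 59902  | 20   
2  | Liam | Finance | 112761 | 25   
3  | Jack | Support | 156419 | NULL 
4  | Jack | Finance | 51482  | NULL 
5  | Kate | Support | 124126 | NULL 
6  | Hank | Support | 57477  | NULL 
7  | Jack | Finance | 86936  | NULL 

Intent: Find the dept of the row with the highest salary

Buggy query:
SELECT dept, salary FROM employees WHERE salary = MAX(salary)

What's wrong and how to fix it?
Bug: MAX(salary) is an aggregate and cannot be used directly in WHERE

Fix: Wrap MAX in a scalar subquery so WHERE compares against a single value

Corrected query:
SELECT dept, salary FROM employees WHERE salary = (SELECT MAX(salary) FROM employees)

Result:
dept    | salary
--------+-------
Support | 156419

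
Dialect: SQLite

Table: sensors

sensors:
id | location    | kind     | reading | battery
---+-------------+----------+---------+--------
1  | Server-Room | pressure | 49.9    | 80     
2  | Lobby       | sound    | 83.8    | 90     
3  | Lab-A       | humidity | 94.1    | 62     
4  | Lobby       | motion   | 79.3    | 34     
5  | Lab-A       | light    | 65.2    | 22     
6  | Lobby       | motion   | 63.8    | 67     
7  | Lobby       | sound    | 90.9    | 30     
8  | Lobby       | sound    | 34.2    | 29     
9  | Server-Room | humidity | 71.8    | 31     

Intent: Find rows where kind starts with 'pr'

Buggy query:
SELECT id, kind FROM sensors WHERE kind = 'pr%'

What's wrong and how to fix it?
Bug: '=' compares the literal string including the % character; pattern matching needs LIKE

Fix: Use LIKE for wildcard pattern matching

Corrected query:
SELECT id, kind FROM sensors WHERE kind LIKE 'pr%'

Result:
id | kind    
---+---------
1  | pressure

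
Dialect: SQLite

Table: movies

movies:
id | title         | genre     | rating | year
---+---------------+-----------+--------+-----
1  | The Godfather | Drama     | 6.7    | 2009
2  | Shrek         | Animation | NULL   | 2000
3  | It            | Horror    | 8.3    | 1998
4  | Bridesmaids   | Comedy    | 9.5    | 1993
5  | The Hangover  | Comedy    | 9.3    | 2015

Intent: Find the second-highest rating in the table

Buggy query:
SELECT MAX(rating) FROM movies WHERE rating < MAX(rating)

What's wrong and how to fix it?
Bug: The inner MAX is an aggregate inside WHERE, which is not allowed

Fix: Put the inner MAX in a scalar subquery

Corrected query:
SELECT MAX(rating) FROM movies WHERE rating < (SELECT MAX(rating) FROM movies)

Result:
MAX(rating)
-----------
9.3        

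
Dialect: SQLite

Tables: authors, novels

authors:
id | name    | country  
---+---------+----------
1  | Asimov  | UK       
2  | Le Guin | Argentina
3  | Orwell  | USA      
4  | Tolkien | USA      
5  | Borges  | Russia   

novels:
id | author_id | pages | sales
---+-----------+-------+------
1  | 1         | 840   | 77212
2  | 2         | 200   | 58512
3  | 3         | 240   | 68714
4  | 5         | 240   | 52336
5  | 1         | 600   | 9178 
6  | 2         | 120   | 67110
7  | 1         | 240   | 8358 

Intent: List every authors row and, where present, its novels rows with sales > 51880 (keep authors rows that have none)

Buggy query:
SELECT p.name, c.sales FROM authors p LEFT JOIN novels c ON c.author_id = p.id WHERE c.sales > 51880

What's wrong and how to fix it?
Bug: Filtering c.sales in WHERE discards the NULL rows produced by LEFT JOIN, turning it into an inner join

Fix: Put 'c.sales > 51880' in the JOIN's ON clause instead of WHERE

Corrected query:
SELECT p.name, c.sales FROM authors p LEFT JOIN novels c ON c.author_id = p.id AND c.sales > 51880

Result:
name    | sales
--------+------
Asimov  | 77212
Le Guin | 58512
Le Guin | 67110
Orwell  | 68714
Tolkien | NULL 
Borges  | 52336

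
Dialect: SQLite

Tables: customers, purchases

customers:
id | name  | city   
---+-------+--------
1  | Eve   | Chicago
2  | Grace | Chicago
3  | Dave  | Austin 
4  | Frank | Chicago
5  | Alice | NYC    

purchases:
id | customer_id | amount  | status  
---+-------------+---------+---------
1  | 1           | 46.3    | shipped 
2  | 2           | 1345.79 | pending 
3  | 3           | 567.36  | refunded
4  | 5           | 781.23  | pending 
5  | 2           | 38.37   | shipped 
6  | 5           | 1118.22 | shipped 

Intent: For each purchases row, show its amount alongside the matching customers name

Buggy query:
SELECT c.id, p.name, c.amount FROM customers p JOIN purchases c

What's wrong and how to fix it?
Bug: Missing join condition: each purchases row is matched to all customers rows instead of just its own

Fix: Specify the join condition linking the foreign key to the parent id

Corrected query:
SELECT c.id, p.name, c.amount FROM customers p JOIN purchases c ON c.customer_id = p.id

Result:
id | name  | amount 
---+-------+--------
1  | Eve   | 46.3   
2  | Grace | 1345.79
3  | Dave  | 567.36 
4  | Alice | 781.23 
5  | Grace | 38.37  
6  | Alice | 1118.22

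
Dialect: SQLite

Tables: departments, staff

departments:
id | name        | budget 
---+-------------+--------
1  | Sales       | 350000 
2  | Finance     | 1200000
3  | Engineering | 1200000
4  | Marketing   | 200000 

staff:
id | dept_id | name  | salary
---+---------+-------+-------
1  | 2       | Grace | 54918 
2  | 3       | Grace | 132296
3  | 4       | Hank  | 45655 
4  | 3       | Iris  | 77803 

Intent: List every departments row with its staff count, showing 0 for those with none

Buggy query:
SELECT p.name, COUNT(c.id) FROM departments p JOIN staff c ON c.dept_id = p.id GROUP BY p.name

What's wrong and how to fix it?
Bug: An inner join excludes parents with zero children

Fix: Use LEFT JOIN so parents without children still appear (COUNT(c.id) gives 0)

Corrected query:
SELECT p.name, COUNT(c.id) FROM departments p LEFT JOIN staff c ON c.dept_id = p.id GROUP BY p.name

Result:
name        | COUNT(c.id)
------------+------------
Engineering | 2          
Finance     | 1          
Marketing   | 1          
Sales       | 0          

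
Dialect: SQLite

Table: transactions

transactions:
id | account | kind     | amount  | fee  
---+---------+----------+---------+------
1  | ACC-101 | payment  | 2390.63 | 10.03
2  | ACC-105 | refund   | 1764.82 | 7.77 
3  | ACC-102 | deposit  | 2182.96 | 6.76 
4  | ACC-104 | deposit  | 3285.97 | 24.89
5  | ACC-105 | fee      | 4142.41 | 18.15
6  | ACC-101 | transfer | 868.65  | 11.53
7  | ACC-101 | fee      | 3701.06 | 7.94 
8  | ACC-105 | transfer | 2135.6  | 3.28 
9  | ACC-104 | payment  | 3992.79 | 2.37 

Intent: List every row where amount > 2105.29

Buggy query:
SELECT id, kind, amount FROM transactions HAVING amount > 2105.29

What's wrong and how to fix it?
Bug: This is a non-aggregate query (no GROUP BY, no aggregates), so in SQLite the HAVING clause is invalid here; a row-level condition belongs in WHERE

Fix: Use WHERE for row-level filtering

Corrected query:
SELECT id, kind, amount FROM transactions WHERE amount > 2105.29

Result:
id | kind     | amount 
---+----------+--------
1  | payment  | 2390.63
3  | deposit  | 2182.96
4  | deposit  | 3285.97
5  | fee      | 4142.41
7  | fee      | 3701.06
8  | transfer | 2135.6 
9  | payment  | 3992.79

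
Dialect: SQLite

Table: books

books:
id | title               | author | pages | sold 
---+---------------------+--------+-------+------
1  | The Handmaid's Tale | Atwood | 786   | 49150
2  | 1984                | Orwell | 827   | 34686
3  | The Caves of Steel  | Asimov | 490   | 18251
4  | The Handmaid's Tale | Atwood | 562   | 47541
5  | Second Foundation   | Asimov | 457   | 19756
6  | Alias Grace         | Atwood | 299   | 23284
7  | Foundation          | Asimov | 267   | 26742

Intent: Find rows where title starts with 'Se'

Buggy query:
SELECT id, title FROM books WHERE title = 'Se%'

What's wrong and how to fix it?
Bug: Wildcards only work with LIKE; '=' treats '%' as a literal character

Fix: Use LIKE for wildcard pattern matching

Corrected query:
SELECT id, title FROM books WHERE title LIKE 'Se%'

Result:
id | title            
---+------------------
5  | Second Foundation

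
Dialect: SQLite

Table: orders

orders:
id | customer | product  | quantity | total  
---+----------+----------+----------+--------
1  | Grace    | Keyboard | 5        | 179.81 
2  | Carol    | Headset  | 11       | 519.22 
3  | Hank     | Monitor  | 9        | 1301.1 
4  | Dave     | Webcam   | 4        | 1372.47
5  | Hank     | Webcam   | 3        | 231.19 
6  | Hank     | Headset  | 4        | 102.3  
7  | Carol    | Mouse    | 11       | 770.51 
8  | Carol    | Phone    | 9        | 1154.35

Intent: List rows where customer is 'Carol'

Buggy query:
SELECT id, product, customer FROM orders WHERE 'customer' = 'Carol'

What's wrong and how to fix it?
Bug: 'customer' in single quotes is a string literal, not the column; the comparison is literal-vs-literal and never true

Fix: Remove the quotes around the column name (or use double quotes for an identifier)

Corrected query:
SELECT id, product, customer FROM orders WHERE customer = 'Carol'

Result:
id | product | customer
---+---------+---------
2  | Headset | Carol   
7  | Mouse   | Carol   
8  | Phone   | Carol   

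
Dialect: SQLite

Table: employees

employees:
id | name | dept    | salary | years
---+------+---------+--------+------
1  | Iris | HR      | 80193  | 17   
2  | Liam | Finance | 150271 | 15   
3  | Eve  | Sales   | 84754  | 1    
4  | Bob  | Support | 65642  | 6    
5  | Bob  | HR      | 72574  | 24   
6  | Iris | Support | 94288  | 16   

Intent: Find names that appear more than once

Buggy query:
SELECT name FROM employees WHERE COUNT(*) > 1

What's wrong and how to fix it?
Bug: WHERE can't reference COUNT(*); aggregates are computed after WHERE

Fix: Group first, then use HAVING for the count condition

Corrected query:
SELECT name FROM employees GROUP BY name HAVING COUNT(*) > 1

Result:
name
----
Bob 
Iris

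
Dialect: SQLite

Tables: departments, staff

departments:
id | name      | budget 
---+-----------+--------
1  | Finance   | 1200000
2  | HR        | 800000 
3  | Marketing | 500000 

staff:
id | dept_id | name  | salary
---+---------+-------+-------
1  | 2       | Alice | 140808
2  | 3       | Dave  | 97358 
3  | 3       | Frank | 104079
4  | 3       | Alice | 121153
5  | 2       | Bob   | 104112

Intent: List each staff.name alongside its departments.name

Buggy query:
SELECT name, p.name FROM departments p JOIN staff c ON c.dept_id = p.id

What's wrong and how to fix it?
Bug: Both tables have a 'name' column; the unqualified reference is ambiguous

Fix: Prefix ambiguous columns with the table alias

Corrected query:
SELECT c.name, p.name FROM departments p JOIN staff c ON c.dept_id = p.id

Result:
name  | name     
------+----------
Alice | HR       
Dave  | Marketing
Frank | Marketing
Alice | Marketing
Bob   | HR       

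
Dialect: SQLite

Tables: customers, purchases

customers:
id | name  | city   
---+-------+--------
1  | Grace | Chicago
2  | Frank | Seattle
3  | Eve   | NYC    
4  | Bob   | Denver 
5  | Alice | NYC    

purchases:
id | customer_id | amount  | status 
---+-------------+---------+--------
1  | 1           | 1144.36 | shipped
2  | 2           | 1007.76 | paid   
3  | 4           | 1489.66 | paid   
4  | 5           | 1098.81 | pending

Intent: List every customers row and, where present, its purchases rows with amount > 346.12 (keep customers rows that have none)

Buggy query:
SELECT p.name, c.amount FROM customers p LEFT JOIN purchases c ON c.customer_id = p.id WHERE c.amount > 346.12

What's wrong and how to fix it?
Bug: A WHERE condition on the right-hand table after LEFT JOIN drops unmatched parents

Fix: Put 'c.amount > 346.12' in the JOIN's ON clause instead of WHERE

Corrected query:
SELECT p.name, c.amount FROM customers p LEFT JOIN purchases c ON c.customer_id = p.id AND c.amount > 346.12

Result:
name  | amount 
------+--------
Grace | 1144.36
Frank | 1007.76
Eve   | NULL   
Bob   | 1489.66
Alice | 1098.81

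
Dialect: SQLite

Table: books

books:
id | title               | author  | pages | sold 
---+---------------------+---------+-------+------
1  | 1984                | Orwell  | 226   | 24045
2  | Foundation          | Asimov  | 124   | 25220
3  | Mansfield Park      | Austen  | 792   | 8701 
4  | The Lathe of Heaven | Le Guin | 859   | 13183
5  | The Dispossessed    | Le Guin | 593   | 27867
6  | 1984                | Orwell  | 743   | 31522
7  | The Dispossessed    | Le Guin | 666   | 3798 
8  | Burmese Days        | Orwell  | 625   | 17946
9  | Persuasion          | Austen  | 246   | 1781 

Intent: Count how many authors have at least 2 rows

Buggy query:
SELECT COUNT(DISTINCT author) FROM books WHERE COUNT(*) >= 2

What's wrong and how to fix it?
Bug: WHERE filters individual rows, not groups, so a group-level COUNT is invalid there

Fix: Group first with HAVING COUNT(*) >= 2, then COUNT the resulting groups

Corrected query:
SELECT COUNT(*) FROM (SELECT author FROM books GROUP BY author HAVING COUNT(*) >= 2)

Result:
COUNT(*)
--------
3       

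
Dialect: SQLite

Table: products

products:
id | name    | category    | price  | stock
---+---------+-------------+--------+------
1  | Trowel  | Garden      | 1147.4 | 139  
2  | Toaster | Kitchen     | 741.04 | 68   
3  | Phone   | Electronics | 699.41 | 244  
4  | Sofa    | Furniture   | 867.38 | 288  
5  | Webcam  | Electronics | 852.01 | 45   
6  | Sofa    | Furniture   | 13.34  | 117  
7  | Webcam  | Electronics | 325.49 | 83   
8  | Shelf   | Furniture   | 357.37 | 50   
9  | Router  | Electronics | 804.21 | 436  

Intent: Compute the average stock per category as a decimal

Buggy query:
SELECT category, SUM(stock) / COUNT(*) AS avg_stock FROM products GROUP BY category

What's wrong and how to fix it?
Bug: SUM(stock) and COUNT(*) are both integers; the division truncates the fractional part

Fix: Multiply by 1.0 (or CAST to REAL) to force floating-point division

Corrected query:
SELECT category, SUM(stock) * 1.0 / COUNT(*) AS avg_stock FROM products GROUP BY category

Result:
category    | avg_stock 
------------+-----------
Electronics | 202       
Furniture   | 151.666667
Garden      | 139       
Kitchen     | 68        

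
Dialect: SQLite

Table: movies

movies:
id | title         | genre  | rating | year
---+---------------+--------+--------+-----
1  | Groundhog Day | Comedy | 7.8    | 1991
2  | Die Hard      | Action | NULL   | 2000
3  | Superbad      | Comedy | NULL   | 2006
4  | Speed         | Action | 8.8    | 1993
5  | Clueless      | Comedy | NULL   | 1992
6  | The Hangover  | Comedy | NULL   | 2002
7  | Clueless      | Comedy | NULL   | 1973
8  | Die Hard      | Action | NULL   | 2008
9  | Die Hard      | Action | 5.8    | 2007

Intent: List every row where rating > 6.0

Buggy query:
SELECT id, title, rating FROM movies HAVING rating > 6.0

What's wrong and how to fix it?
Bug: This is a non-aggregate query (no GROUP BY, no aggregates), so in SQLite the HAVING clause is invalid here; a row-level condition belongs in WHERE

Fix: Use WHERE for row-level filtering

Corrected query:
SELECT id, title, rating FROM movies WHERE rating > 6.0

Result:
id | title         | rating
---+---------------+-------
1  | Groundhog Day | 7.8   
4  | Speed         | 8.8   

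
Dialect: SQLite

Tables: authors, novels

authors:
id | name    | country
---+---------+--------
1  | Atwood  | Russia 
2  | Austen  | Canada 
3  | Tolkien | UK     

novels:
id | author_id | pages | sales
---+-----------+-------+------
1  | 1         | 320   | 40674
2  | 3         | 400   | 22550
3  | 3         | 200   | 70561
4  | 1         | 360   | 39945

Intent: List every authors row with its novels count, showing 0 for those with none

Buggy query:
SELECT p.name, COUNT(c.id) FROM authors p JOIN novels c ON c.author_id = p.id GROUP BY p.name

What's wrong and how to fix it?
Bug: An inner join excludes parents with zero children

Fix: Switch to LEFT JOIN to retain unmatched parent rows

Corrected query:
SELECT p.name, COUNT(c.id) FROM authors p LEFT JOIN novels c ON c.author_id = p.id GROUP BY p.name

Result:
name    | COUNT(c.id)
--------+------------
Atwood  | 2          
Austen  | 0          
Tolkien | 2          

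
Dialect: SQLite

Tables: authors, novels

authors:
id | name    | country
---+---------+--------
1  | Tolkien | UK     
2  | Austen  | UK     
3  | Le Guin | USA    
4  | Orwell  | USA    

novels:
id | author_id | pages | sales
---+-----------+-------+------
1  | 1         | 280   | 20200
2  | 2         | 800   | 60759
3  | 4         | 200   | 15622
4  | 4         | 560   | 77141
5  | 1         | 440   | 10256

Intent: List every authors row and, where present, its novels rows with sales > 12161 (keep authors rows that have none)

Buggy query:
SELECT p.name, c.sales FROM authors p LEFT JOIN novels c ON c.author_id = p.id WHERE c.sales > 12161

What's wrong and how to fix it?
Bug: A WHERE condition on the right-hand table after LEFT JOIN drops unmatched parents

Fix: Put 'c.sales > 12161' in the JOIN's ON clause instead of WHERE

Corrected query:
SELECT p.name, c.sales FROM authors p LEFT JOIN novels c ON c.author_id = p.id AND c.sales > 12161

Result:
name    | sales
--------+------
Tolkien | 20200
Austen  | 60759
Le Guin | NULL 
Orwell  | 15622
Orwell  | 77141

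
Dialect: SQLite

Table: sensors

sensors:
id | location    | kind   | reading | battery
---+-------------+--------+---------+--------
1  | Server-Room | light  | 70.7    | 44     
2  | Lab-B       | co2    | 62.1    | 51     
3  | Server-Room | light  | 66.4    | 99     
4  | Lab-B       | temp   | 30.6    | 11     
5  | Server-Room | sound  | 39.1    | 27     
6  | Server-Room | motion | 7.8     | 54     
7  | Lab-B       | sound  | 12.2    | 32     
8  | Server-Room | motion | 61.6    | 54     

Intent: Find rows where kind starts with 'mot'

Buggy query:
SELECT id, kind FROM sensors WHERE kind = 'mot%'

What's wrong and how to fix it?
Bug: Wildcards only work with LIKE; '=' treats '%' as a literal character

Fix: Use LIKE for wildcard pattern matching

Corrected query:
SELECT id, kind FROM sensors WHERE kind LIKE 'mot%'

Result:
id | kind  
---+-------
6  | motion
8  | motion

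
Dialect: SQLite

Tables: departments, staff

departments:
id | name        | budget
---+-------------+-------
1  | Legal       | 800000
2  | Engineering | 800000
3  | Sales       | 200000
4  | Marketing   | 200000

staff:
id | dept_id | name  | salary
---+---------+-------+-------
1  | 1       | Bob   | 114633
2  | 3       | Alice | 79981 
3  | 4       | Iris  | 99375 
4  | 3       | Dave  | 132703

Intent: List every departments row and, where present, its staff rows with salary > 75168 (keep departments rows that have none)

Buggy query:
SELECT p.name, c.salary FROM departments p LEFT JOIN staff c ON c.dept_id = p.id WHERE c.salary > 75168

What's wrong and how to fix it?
Bug: A WHERE condition on the right-hand table after LEFT JOIN drops unmatched parents

Fix: Put 'c.salary > 75168' in the JOIN's ON clause instead of WHERE

Corrected query:
SELECT p.name, c.salary FROM departments p LEFT JOIN staff c ON c.dept_id = p.id AND c.salary > 75168

Result:
name        | salary
------------+-------
Legal       | 114633
Engineering | NULL  
Sales       | 79981 
Sales       | 132703
Marketing   | 99375 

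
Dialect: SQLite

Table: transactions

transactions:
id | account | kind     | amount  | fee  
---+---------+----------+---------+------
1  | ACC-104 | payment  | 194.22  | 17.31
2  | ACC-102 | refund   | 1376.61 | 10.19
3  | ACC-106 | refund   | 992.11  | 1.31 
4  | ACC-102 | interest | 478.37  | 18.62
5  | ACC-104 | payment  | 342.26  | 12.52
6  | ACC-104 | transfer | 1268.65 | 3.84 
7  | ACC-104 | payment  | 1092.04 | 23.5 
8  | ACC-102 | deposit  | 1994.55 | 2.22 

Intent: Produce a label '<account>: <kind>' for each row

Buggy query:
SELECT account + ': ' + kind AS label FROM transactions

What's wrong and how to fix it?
Bug: SQLite uses || for string concatenation; + coerces text to numbers (yielding 0)

Fix: Replace + with || to concatenate text

Corrected query:
SELECT account || ': ' || kind AS label FROM transactions

Result:
label            
-----------------
ACC-104: payment 
ACC-102: refund  
ACC-106: refund  
ACC-102: interest
ACC-104: payment 
ACC-104: transfer
ACC-104: payment 
ACC-102: deposit 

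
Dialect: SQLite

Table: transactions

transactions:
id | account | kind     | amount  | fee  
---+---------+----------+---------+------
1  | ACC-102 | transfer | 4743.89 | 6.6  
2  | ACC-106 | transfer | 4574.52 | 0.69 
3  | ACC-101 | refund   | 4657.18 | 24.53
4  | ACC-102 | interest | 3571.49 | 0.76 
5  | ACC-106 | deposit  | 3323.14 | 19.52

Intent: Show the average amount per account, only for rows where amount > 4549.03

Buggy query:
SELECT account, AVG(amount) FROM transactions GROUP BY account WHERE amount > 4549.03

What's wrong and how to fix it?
Bug: WHERE cannot follow GROUP BY

Fix: Move the WHERE clause before GROUP BY

Corrected query:
SELECT account, AVG(amount) FROM transactions WHERE amount > 4549.03 GROUP BY account

Result:
account | AVG(amount)
--------+------------
ACC-101 | 4657.18    
ACC-102 | 4743.89    
ACC-106 | 4574.52    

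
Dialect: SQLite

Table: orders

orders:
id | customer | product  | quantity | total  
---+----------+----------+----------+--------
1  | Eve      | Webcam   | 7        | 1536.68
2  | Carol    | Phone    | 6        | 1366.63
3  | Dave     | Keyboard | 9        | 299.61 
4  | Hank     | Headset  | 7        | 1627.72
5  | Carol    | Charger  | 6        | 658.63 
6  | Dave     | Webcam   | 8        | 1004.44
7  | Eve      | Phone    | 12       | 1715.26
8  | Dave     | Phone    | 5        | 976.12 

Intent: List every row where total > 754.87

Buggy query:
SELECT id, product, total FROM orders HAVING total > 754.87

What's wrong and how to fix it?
Bug: HAVING filters the output of aggregation, but this query has no GROUP BY and no aggregate functions, so SQLite rejects it (HAVING clause on a non-aggregate query); the condition here is per row

Fix: Use WHERE for row-level filtering

Corrected query:
SELECT id, product, total FROM orders WHERE total > 754.87

Result:
id | product | total  
---+---------+--------
1  | Webcam  | 1536.68
2  | Phone   | 1366.63
4  | Headset | 1627.72
6  | Webcam  | 1004.44
7  | Phone   | 1715.26
8  | Phone   | 976.12 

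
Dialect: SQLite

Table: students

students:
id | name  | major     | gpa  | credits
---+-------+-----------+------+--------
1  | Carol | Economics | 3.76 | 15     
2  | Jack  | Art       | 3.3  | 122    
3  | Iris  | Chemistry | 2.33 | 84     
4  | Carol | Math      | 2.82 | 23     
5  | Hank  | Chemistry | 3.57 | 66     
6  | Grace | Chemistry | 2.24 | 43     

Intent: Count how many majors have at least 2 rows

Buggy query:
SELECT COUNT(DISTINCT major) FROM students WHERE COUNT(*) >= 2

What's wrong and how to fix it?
Bug: WHERE filters individual rows, not groups, so a group-level COUNT is invalid there

Fix: Group first with HAVING COUNT(*) >= 2, then COUNT the resulting groups

Corrected query:
SELECT COUNT(*) FROM (SELECT major FROM students GROUP BY major HAVING COUNT(*) >= 2)

Result:
COUNT(*)
--------
1       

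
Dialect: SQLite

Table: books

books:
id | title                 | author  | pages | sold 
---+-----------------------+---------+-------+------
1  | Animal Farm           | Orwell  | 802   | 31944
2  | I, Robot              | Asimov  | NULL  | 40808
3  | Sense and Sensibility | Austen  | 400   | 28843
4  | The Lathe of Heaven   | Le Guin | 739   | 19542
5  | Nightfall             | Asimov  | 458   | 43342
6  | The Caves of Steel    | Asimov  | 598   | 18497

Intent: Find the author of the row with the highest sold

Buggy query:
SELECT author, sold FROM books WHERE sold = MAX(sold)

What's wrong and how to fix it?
Bug: MAX(sold) is an aggregate and cannot be used directly in WHERE

Fix: Use a subquery: WHERE sold = (SELECT MAX(sold) FROM books)

Corrected query:
SELECT author, sold FROM books WHERE sold = (SELECT MAX(sold) FROM books)

Result:
author | sold 
-------+------
Asimov | 43342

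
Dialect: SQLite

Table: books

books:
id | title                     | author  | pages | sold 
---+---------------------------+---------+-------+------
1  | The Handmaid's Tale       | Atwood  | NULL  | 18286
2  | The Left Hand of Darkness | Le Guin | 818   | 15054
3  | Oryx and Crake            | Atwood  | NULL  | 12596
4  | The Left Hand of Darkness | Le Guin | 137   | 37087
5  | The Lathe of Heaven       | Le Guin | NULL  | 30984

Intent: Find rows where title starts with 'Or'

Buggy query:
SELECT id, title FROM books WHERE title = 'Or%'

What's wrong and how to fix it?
Bug: '=' compares the literal string including the % character; pattern matching needs LIKE

Fix: Use LIKE for wildcard pattern matching

Corrected query:
SELECT id, title FROM books WHERE title LIKE 'Or%'

Result:
id | title         
---+---------------
3  | Oryx and Crake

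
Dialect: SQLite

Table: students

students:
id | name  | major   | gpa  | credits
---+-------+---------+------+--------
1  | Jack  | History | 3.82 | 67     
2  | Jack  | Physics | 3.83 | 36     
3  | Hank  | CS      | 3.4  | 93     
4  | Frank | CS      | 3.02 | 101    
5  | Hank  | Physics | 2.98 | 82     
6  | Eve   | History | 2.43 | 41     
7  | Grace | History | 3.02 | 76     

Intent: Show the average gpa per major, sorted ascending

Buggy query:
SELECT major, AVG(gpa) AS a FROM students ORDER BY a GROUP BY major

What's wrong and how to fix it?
Bug: ORDER BY appears before GROUP BY; SQL clause order requires GROUP BY first

Fix: Reorder: SELECT … FROM … GROUP BY … ORDER BY …

Corrected query:
SELECT major, AVG(gpa) AS a FROM students GROUP BY major ORDER BY a

Result:
major   | a    
--------+------
History | 3.09 
CS      | 3.21 
Physics | 3.405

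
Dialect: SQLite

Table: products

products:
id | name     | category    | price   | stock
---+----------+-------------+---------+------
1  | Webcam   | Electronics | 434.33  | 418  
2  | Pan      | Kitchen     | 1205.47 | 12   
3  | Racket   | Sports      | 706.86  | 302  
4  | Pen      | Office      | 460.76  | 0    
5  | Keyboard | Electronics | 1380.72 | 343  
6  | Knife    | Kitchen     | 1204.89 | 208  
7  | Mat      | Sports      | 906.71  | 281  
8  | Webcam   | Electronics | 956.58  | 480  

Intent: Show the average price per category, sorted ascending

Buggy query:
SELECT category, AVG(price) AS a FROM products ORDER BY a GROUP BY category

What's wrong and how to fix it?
Bug: GROUP BY must precede ORDER BY

Fix: Move ORDER BY to the end, after GROUP BY

Corrected query:
SELECT category, AVG(price) AS a FROM products GROUP BY category ORDER BY a

Result:
category    | a         
------------+-----------
Office      | 460.76    
Sports      | 806.785   
Electronics | 923.876667
Kitchen     | 1205.18   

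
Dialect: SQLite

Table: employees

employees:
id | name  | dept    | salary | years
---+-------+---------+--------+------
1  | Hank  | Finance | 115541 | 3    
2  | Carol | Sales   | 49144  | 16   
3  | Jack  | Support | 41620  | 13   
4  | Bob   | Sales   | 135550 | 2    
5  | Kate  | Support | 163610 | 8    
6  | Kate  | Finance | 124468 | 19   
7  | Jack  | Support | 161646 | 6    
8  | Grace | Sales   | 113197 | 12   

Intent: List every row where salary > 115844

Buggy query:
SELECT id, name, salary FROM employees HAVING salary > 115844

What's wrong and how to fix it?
Bug: HAVING filters the output of aggregation, but this query has no GROUP BY and no aggregate functions, so SQLite rejects it (HAVING clause on a non-aggregate query); the condition here is per row

Fix: Replace HAVING with WHERE since the condition applies to individual rows

Corrected query:
SELECT id, name, salary FROM employees WHERE salary > 115844

Result:
id | name | salary
---+------+-------
4  | Bob  | 135550
5  | Kate | 163610
6  | Kate | 124468
7  | Jack | 161646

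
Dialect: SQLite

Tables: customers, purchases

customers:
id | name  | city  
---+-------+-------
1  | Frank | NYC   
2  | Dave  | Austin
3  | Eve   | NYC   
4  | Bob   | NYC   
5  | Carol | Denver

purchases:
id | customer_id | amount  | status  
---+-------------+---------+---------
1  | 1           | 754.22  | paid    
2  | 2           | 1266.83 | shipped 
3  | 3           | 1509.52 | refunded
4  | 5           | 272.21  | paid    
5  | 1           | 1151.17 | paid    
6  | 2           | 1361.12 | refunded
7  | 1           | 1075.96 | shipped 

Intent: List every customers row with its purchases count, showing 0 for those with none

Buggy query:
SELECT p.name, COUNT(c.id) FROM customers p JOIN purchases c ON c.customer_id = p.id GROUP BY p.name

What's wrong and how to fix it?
Bug: INNER JOIN drops customers rows that have no matching purchases rows

Fix: Switch to LEFT JOIN to retain unmatched parent rows

Corrected query:
SELECT p.name, COUNT(c.id) FROM customers p LEFT JOIN purchases c ON c.customer_id = p.id GROUP BY p.name

Result:
name  | COUNT(c.id)
------+------------
Bob   | 0          
Carol | 1          
Dave  | 2          
Eve   | 1          
Frank | 3          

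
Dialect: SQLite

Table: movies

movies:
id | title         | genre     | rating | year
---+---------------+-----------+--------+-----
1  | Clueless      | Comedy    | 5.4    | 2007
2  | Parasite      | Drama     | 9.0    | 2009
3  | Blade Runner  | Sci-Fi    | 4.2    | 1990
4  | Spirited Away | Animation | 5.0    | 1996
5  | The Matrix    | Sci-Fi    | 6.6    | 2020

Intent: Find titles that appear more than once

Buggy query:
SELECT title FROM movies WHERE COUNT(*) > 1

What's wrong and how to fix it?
Bug: COUNT(*) is an aggregate and cannot be used in WHERE

Fix: Group first, then use HAVING for the count condition

Corrected query:
SELECT title FROM movies GROUP BY title HAVING COUNT(*) > 1

Result:
(no rows)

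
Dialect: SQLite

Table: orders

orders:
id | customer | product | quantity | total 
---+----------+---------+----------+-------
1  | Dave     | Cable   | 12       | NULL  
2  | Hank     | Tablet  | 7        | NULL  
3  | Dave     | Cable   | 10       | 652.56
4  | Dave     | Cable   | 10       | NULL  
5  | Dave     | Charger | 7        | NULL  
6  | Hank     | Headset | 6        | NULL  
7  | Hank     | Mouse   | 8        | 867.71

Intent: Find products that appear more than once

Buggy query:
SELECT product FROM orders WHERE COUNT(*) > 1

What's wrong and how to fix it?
Bug: WHERE can't reference COUNT(*); aggregates are computed after WHERE

Fix: GROUP BY product, then filter groups with HAVING COUNT(*) > 1

Corrected query:
SELECT product FROM orders GROUP BY product HAVING COUNT(*) > 1

Result:
product
-------
Cable  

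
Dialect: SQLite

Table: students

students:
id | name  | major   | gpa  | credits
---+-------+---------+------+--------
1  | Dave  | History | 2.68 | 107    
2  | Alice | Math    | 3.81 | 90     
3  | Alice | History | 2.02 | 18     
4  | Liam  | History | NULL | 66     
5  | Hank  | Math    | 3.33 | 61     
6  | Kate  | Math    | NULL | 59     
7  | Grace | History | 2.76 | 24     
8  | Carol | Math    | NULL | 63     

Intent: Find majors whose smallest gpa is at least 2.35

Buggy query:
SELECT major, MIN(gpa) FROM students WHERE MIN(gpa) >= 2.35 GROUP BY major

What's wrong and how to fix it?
Bug: Aggregates like MIN are computed per group after WHERE runs

Fix: Replace WHERE with HAVING after the GROUP BY

Corrected query:
SELECT major, MIN(gpa) FROM students GROUP BY major HAVING MIN(gpa) >= 2.35

Result:
major | MIN(gpa)
------+---------
Math  | 3.33    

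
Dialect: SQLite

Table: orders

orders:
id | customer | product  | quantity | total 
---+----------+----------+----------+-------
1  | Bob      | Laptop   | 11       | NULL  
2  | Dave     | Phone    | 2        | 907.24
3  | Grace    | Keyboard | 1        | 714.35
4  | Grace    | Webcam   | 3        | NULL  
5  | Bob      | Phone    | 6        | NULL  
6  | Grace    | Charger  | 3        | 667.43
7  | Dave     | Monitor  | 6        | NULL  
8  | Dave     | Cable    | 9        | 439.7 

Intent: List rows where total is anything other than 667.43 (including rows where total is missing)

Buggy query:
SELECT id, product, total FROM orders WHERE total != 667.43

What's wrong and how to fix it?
Bug: Inequality against NULL is unknown, not true; rows with NULL are dropped

Fix: Handle NULL separately with IS NULL alongside the inequality

Corrected query:
SELECT id, product, total FROM orders WHERE total != 667.43 OR total IS NULL

Result:
id | product  | total 
---+----------+-------
1  | Laptop   | NULL  
2  | Phone    | 907.24
3  | Keyboard | 714.35
4  | Webcam   | NULL  
5  | Phone    | NULL  
7  | Monitor  | NULL  
8  | Cable    | 439.7 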